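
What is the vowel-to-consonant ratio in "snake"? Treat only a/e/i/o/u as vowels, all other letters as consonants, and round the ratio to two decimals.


Word: "snake"
Vowels (a,e,i,o,u): 2
Consonants: 3
Ratio = 2/3
= 0.67


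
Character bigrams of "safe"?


Word: "safe" (length 4)
Number of bigrams = 4 - 2 + 1 = 3
  Position 0: "sa"
  Position 1: "af"
  Position 2: "fe"
Bigrams = "sa", "af", "fe"


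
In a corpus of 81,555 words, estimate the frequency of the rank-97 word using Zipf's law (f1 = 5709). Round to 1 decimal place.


Zipf's law: f(r) = f(1) / r
f(1) = 5709
f(97) = 5709 / 97
= 58.9 occurrences


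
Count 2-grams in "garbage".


Word: "garbage" (length 7)
Number of 2-grams = length - 2 + 1 = 7 - 2 + 1
= 6


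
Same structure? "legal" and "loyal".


Pattern of "legal": [0, 1, 2, 3, 0]
Pattern of "loyal": [0, 1, 2, 3, 0]
Patterns match
Same pattern = Yes


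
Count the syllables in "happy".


Word: "happy"
Syllable breakdown: hap-py
Counting: 2 parts
= 2 syllables


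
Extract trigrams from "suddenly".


Word: "suddenly" (length 8)
Number of trigrams = 8 - 3 + 1 = 6
  Position 0: "sud"
  Position 1: "udd"
  Position 2: "dde"
  Position 3: "den"
  Position 4: "enl"
  Position 5: "nly"
Trigrams = "sud", "udd", "dde", "den", "enl", "nly"


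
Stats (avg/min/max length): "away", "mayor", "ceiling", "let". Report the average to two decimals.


Lengths: "away"=4, "mayor"=5, "ceiling"=7, "let"=3
Sum = 19, Count = 4
Average = 19/4 = 4.75
= avg=4.75, min=3, max=7


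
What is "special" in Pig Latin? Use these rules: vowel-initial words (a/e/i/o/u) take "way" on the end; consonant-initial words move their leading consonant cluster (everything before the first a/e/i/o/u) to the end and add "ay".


Word: "special"
Starts with consonant(s) → move to end, add 'ay'
Consonant cluster: "sp"
Pig Latin = "ecialspay"


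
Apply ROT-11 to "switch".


Word: "switch"
Shift: 11
Each letter → (letter + shift) mod 26:
  's' (18) + 11 = 3 → 'd'
  'w' (22) + 11 = 7 → 'h'
  'i' (8) + 11 = 19 → 't'
  't' (19) + 11 = 4 → 'e'
  'c' (2) + 11 = 13 → 'n'
  'h' (7) + 11 = 18 → 's'
Result = "dhtens"


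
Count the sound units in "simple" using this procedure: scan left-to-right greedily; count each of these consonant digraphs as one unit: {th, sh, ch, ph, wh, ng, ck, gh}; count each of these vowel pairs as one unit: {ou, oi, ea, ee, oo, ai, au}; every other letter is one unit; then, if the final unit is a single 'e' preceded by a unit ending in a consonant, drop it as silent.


Word: "simple" (6 letters)
Left-to-right scan:
  1. 's' (letter)
  2. 'i' (letter)
  3. 'm' (letter)
  4. 'p' (letter)
  5. 'l' (letter)
  6. 'e' (letter)
Units from scan: 6
Final unit is 'e' after a consonant -> drop as silent (-1)
Sound units = 5 units


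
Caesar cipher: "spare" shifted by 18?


Word: "spare"
Shift: 18
Each letter → (letter + shift) mod 26:
  's' (18) + 18 = 10 → 'k'
  'p' (15) + 18 = 7 → 'h'
  'a' (0) + 18 = 18 → 's'
  'r' (17) + 18 = 9 → 'j'
  'e' (4) + 18 = 22 → 'w'
Result = "khsjw"


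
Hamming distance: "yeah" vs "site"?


Comparing character by character (same length = 4):
  Pos 0: 'y' vs 's' !=
  Pos 1: 'e' vs 'i' !=
  Pos 2: 'a' vs 't' !=
  Pos 3: 'h' vs 'e' !=
Hamming distance = 4


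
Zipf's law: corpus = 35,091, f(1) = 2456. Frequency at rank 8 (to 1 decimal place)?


Zipf's law: f(r) = f(1) / r
f(1) = 2456
f(8) = 2456 / 8
= 307.0 occurrences


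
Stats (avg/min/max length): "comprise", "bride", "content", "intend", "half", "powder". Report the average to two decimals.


Lengths: "comprise"=8, "bride"=5, "content"=7, "intend"=6, "half"=4, "powder"=6
Sum = 36, Count = 6
Average = 36/6 = 6.00
= avg=6.00, min=4, max=8


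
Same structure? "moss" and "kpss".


Pattern of "moss": [0, 1, 2, 2]
Pattern of "kpss": [0, 1, 2, 2]
Patterns match
Same pattern = Yes


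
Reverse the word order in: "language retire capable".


Original: "language retire capable"
Words (1..n): language | retire | capable
Reversed (n..1): capable | retire | language
Result = "capable retire language"


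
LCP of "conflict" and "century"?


Word 1: "conflict"
Word 2: "century"
Comparing from start:
  Pos 0: 'c' == 'c'
  Pos 1: 'o' != 'e' (stop)
LCP = "c" (length 1)


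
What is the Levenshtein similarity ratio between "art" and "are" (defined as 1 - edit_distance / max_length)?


Word 1: "art" (length 3)
Word 2: "are" (length 3)
One optimal edit sequence:
  1. keep 'a'
  2. keep 'r'
  3. substitute 't' -> 'e'  (+1)
Edit distance = 1
Max length = max(3, 3) = 3
Similarity = 1 - 1/3
= 0.6667


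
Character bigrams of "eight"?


Word: "eight" (length 5)
Number of bigrams = 5 - 2 + 1 = 4
  Position 0: "ei"
  Position 1: "ig"
  Position 2: "gh"
  Position 3: "ht"
Bigrams = "ei", "ig", "gh", "ht"


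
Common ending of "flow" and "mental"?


Word 1: "flow"
Word 2: "mental"
Comparing from end:
  Pos -1: 'w' != 'l' (stop)
LCS = "" (length 0)


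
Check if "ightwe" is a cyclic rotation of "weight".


Word: "weight", Candidate: "ightwe"
Method: check if candidate is substring of word+word
"weightweight" contains "ightwe"? Yes
Is rotation = Yes


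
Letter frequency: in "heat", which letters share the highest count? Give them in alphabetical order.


Word: "heat"
Letter counts:
  'a': 1
  'e': 1
  'h': 1
  't': 1
Maximum count = 1
Most frequent = 'a', 'e', 'h', 't' (1 time each)


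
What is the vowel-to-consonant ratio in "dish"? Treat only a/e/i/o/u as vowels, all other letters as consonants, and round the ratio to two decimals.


Word: "dish"
Vowels (a,e,i,o,u): 1
Consonants: 3
Ratio = 1/3
= 0.33


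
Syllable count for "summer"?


Word: "summer"
Syllable breakdown: sum-mer
Counting: 2 parts
= 2 syllables


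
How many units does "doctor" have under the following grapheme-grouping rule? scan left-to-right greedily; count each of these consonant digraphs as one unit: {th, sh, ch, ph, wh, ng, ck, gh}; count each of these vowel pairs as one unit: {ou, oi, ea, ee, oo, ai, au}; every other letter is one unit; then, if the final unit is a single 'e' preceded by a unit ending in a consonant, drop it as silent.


Word: "doctor" (6 letters)
Left-to-right scan:
  (1) 'd' (letter)
  (2) 'o' (letter)
  (3) 'c' (letter)
  (4) 't' (letter)
  (5) 'o' (letter)
  (6) 'r' (letter)
Units from scan: 6
Sound units = 6 units


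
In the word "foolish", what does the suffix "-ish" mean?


Suffix: -ish
As in: foolish -> fool + -ish
Meaning = somewhat / having the qualities of


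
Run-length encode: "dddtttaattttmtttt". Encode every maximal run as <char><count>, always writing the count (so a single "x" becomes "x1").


String: "dddtttaattttmtttt"
Scanning for consecutive runs:
  'd' x 3
  't' x 3
  'a' x 2
  't' x 4
  'm' x 1
  't' x 4
RLE = "d3t3a2t4m1t4"


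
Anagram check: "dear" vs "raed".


Word 1: "dear" → sorted: ader
Word 2: "raed" → sorted: ader
Same letters? ader == ader
Anagram = Yes


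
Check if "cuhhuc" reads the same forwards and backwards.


Word: "cuhhuc"
Reversed: "cuhhuc"
Forward == Backward? cuhhuc == cuhhuc
Palindrome = Yes


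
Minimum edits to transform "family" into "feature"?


Word 1: "family" (length 6)
Word 2: "feature" (length 7)
One optimal edit sequence (insert/delete/substitute each cost 1):
  1. keep 'f'
  2. insert 'e'  (+1)
  3. keep 'a'
  4. substitute 'm' -> 't'  (+1)
  5. substitute 'i' -> 'u'  (+1)
  6. substitute 'l' -> 'r'  (+1)
  7. substitute 'y' -> 'e'  (+1)
Total edit operations: 5
Edit distance = 5


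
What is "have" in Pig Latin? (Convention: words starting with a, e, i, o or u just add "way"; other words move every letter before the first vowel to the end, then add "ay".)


Word: "have"
Starts with consonant(s) → move to end, add 'ay'
Consonant cluster: "h"
Pig Latin = "avehay"


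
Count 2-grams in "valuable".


Word: "valuable" (length 8)
Number of 2-grams = length - 2 + 1 = 8 - 2 + 1
= 7


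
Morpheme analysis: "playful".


Word: "playful"
Morphemes: play / -ful
Each morpheme carries meaning
= 2 morphemes


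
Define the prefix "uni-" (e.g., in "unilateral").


Prefix: uni-
As in: unilateral -> uni- + lateral
Meaning = one


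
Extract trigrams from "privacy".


Word: "privacy" (length 7)
Number of trigrams = 7 - 3 + 1 = 5
  Position 0: "pri"
  Position 1: "riv"
  Position 2: "iva"
  Position 3: "vac"
  Position 4: "acy"
Trigrams = "pri", "riv", "iva", "vac", "acy"


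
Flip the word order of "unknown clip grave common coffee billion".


Original: "unknown clip grave common coffee billion"
Words (1..n): unknown | clip | grave | common | coffee | billion
Reversed (n..1): billion | coffee | common | grave | clip | unknown
Result = "billion coffee common grave clip unknown"


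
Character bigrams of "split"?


Word: "split" (length 5)
Number of bigrams = 5 - 2 + 1 = 4
  Position 0: "sp"
  Position 1: "pl"
  Position 2: "li"
  Position 3: "it"
Bigrams = "sp", "pl", "li", "it"


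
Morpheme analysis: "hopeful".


Word: "hopeful"
Morphemes: hope / -ful
Each morpheme carries meaning
= 2 morphemes


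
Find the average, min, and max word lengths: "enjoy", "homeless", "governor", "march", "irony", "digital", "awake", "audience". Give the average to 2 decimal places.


Lengths: "enjoy"=5, "homeless"=8, "governor"=8, "march"=5, "irony"=5, "digital"=7, "awake"=5, "audience"=8
Sum = 51, Count = 8
Average = 51/8 = 6.38
= avg=6.38, min=5, max=8


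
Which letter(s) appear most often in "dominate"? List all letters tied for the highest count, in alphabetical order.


Word: "dominate"
Letter counts:
  'a': 1
  'd': 1
  'e': 1
  'i': 1
  'm': 1
  'n': 1
  'o': 1
  't': 1
Maximum count = 1
Most frequent = 'a', 'd', 'e', 'i', 'm', 'n', 'o', 't' (1 time each)


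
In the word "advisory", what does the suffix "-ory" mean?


Suffix: -ory
As in: advisory -> advise + -ory, with a spelling change
Meaning = relating to / place for


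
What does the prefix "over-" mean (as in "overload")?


Prefix: over-
As in: overload -> over- + load
Meaning = excessive


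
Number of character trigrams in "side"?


Word: "side" (length 4)
Number of 3-grams = length - 3 + 1 = 4 - 3 + 1
= 2


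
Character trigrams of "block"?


Word: "block" (length 5)
Number of trigrams = 5 - 3 + 1 = 3
  Position 0: "blo"
  Position 1: "loc"
  Position 2: "ock"
Trigrams = "blo", "loc", "ock"


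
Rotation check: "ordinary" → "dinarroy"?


Word: "ordinary", Candidate: "dinarroy"
Method: check if candidate is substring of word+word
"ordinaryordinary" contains "dinarroy"? No
Is rotation = No


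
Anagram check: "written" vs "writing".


Word 1: "written" → sorted: einrttw
Word 2: "writing" → sorted: giinrtw
Same letters? einrttw != giinrtw
Anagram = No


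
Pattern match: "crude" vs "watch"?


Pattern of "crude": [0, 1, 2, 3, 4]
Pattern of "watch": [0, 1, 2, 3, 4]
Patterns match
Same pattern = Yes


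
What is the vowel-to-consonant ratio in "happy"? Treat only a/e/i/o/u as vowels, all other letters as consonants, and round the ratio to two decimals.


Word: "happy"
Vowels (a,e,i,o,u): 1
Consonants: 4
Ratio = 1/4
= 0.25


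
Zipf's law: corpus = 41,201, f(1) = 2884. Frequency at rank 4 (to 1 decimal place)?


Zipf's law: f(r) = f(1) / r
f(1) = 2884
f(4) = 2884 / 4
= 721.0 occurrences


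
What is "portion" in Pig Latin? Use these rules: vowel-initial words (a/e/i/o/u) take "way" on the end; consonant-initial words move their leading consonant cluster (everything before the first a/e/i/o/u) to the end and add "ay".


Word: "portion"
Starts with consonant(s) → move to end, add 'ay'
Consonant cluster: "p"
Pig Latin = "ortionpay"


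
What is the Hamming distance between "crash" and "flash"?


Comparing character by character (same length = 5):
  Pos 0: 'c' vs 'f' !=
  Pos 1: 'r' vs 'l' !=
  Pos 2: 'a' vs 'a' =
  Pos 3: 's' vs 's' =
  Pos 4: 'h' vs 'h' =
Hamming distance = 2


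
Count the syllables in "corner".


Word: "corner"
Syllable breakdown: cor | ner
Counting: 2 parts
= 2 syllables


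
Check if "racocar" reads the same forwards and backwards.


Word: "racocar"
Reversed: "racocar"
Forward == Backward? racocar == racocar
Palindrome = Yes


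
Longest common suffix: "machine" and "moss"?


Word 1: "machine"
Word 2: "moss"
Comparing from end:
  Pos -1: 'e' != 's' (stop)
LCS = "" (length 0)


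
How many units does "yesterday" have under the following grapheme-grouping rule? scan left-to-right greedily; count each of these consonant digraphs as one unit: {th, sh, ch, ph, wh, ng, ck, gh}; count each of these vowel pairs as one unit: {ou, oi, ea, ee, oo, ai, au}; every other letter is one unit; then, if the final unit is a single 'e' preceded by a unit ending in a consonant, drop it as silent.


Word: "yesterday" (9 letters)
Left-to-right scan:
  (1) 'y' (letter)
  (2) 'e' (letter)
  (3) 's' (letter)
  (4) 't' (letter)
  (5) 'e' (letter)
  (6) 'r' (letter)
  (7) 'd' (letter)
  (8) 'a' (letter)
  (9) 'y' (letter)
Units from scan: 9
Sound units = 9 units


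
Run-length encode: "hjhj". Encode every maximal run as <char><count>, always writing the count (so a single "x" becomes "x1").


String: "hjhj"
Scanning for consecutive runs:
  'h' x 1
  'j' x 1
  'h' x 1
  'j' x 1
RLE = "h1j1h1j1"


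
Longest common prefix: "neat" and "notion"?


Word 1: "neat"
Word 2: "notion"
Comparing from start:
  Pos 0: 'n' == 'n'
  Pos 1: 'e' != 'o' (stop)
LCP = "n" (length 1)


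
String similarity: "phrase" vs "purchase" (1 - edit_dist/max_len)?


Word 1: "phrase" (length 6)
Word 2: "purchase" (length 8)
One optimal edit sequence:
  1. keep 'p'
  2. substitute 'h' -> 'u'  (+1)
  3. keep 'r'
  4. insert 'c'  (+1)
  5. insert 'h'  (+1)
  6. keep 'a'
  7. keep 's'
  8. keep 'e'
Edit distance = 3
Max length = max(6, 8) = 8
Similarity = 1 - 3/8
= 0.6250


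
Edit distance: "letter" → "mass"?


Word 1: "letter" (length 6)
Word 2: "mass" (length 4)
One optimal edit sequence (insert/delete/substitute each cost 1):
  1. delete 'l'  (+1)
  2. delete 'e'  (+1)
  3. substitute 't' -> 'm'  (+1)
  4. substitute 't' -> 'a'  (+1)
  5. substitute 'e' -> 's'  (+1)
  6. substitute 'r' -> 's'  (+1)
Total edit operations: 6
Edit distance = 6


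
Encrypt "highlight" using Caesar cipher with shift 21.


Word: "highlight"
Shift: 21
Each letter → (letter + shift) mod 26:
  'h' (7) + 21 = 2 → 'c'
  'i' (8) + 21 = 3 → 'd'
  'g' (6) + 21 = 1 → 'b'
  'h' (7) + 21 = 2 → 'c'
  'l' (11) + 21 = 6 → 'g'
  'i' (8) + 21 = 3 → 'd'
  'g' (6) + 21 = 1 → 'b'
  'h' (7) + 21 = 2 → 'c'
  't' (19) + 21 = 14 → 'o'
Result = "cdbcgdbco"


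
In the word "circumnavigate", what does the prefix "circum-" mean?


Prefix: circum-
Example: circumnavigate (circum- + navigate)
Meaning = around


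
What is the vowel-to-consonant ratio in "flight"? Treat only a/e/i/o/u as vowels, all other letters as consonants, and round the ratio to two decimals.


Word: "flight"
Vowels (a,e,i,o,u): 1
Consonants: 5
Ratio = 1/5
= 0.20


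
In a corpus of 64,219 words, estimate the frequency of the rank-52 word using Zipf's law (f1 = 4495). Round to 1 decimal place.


Zipf's law: f(r) = f(1) / r
f(1) = 4495
f(52) = 4495 / 52
= 86.4 occurrences


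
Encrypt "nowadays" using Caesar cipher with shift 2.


Word: "nowadays"
Shift: 2
Each letter → (letter + shift) mod 26:
  'n' (13) + 2 = 15 → 'p'
  'o' (14) + 2 = 16 → 'q'
  'w' (22) + 2 = 24 → 'y'
  'a' (0) + 2 = 2 → 'c'
  'd' (3) + 2 = 5 → 'f'
  'a' (0) + 2 = 2 → 'c'
  'y' (24) + 2 = 0 → 'a'
  's' (18) + 2 = 20 → 'u'
Result = "pqycfcau"


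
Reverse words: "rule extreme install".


Original: "rule extreme install"
Words (1..n): rule | extreme | install
Reversed (n..1): install | extreme | rule
Result = "install extreme rule"


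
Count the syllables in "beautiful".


Word: "beautiful"
Syllable breakdown: beau / ti / ful
Counting: 3 parts
= 3 syllables


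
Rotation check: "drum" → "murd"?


Word: "drum", Candidate: "murd"
Method: check if candidate is substring of word+word
"drumdrum" contains "murd"? No
Is rotation = No


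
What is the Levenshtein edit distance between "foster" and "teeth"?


Word 1: "foster" (length 6)
Word 2: "teeth" (length 5)
One optimal edit sequence (insert/delete/substitute each cost 1):
  1. substitute 'f' -> 't'  (+1)
  2. substitute 'o' -> 'e'  (+1)
  3. substitute 's' -> 'e'  (+1)
  4. keep 't'
  5. delete 'e'  (+1)
  6. substitute 'r' -> 'h'  (+1)
Total edit operations: 5
Edit distance = 5


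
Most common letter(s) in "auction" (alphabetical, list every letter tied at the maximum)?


Word: "auction"
Letter counts:
  'a': 1
  'c': 1
  'i': 1
  'n': 1
  'o': 1
  't': 1
  'u': 1
Maximum count = 1
Most frequent = 'a', 'c', 'i', 'n', 'o', 't', 'u' (1 time each)


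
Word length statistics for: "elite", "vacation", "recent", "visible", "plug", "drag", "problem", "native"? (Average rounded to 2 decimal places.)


Lengths: "elite"=5, "vacation"=8, "recent"=6, "visible"=7, "plug"=4, "drag"=4, "problem"=7, "native"=6
Sum = 47, Count = 8
Average = 47/8 = 5.88
= avg=5.88, min=4, max=8


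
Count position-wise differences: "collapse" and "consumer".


Comparing character by character (same length = 8):
  Pos 0: 'c' vs 'c' =
  Pos 1: 'o' vs 'o' =
  Pos 2: 'l' vs 'n' !=
  Pos 3: 'l' vs 's' !=
  Pos 4: 'a' vs 'u' !=
  Pos 5: 'p' vs 'm' !=
  Pos 6: 's' vs 'e' !=
  Pos 7: 'e' vs 'r' !=
Hamming distance = 6


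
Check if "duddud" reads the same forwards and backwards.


Word: "duddud"
Reversed: "duddud"
Forward == Backward? duddud == duddud
Palindrome = Yes


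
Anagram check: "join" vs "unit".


Word 1: "join" → sorted: ijno
Word 2: "unit" → sorted: intu
Same letters? ijno != intu
Anagram = No


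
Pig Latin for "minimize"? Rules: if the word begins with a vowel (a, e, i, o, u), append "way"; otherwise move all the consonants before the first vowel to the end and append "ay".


Word: "minimize"
Starts with consonant(s) → move to end, add 'ay'
Consonant cluster: "m"
Pig Latin = "inimizemay"


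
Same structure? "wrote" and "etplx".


Pattern of "wrote": [0, 1, 2, 3, 4]
Pattern of "etplx": [0, 1, 2, 3, 4]
Patterns match
Same pattern = Yes


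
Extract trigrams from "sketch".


Word: "sketch" (length 6)
Number of trigrams = 6 - 3 + 1 = 4
  Position 0: "ske"
  Position 1: "ket"
  Position 2: "etc"
  Position 3: "tch"
Trigrams = "ske", "ket", "etc", "tch"


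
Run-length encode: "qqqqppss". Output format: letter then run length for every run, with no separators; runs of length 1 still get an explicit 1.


String: "qqqqppss"
Scanning for consecutive runs:
  'q' x 4
  'p' x 2
  's' x 2
RLE = "q4p2s2"


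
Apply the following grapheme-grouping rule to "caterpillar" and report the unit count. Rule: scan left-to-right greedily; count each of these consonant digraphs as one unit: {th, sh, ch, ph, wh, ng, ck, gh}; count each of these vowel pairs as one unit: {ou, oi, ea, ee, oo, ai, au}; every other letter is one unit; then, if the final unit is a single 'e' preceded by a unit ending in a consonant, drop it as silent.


Word: "caterpillar" (11 letters)
Left-to-right scan:
  [1] 'c' (letter)
  [2] 'a' (letter)
  [3] 't' (letter)
  [4] 'e' (letter)
  [5] 'r' (letter)
  [6] 'p' (letter)
  [7] 'i' (letter)
  [8] 'l' (letter)
  [9] 'l' (letter)
  [10] 'a' (letter)
  [11] 'r' (letter)
Units from scan: 11
Sound units = 11 units


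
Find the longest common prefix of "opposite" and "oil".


Word 1: "opposite"
Word 2: "oil"
Comparing from start:
  Pos 0: 'o' == 'o'
  Pos 1: 'p' != 'i' (stop)
LCP = "o" (length 1)


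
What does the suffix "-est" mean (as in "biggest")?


Suffix: -est
Example: biggest = big + -est, with a spelling change
Meaning = most


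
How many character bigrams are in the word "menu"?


Word: "menu" (length 4)
Number of 2-grams = length - 2 + 1 = 4 - 2 + 1
= 3


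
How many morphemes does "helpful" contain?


Word: "helpful"
Morphemes: help | -ful
Each morpheme carries meaning
= 2 morphemes


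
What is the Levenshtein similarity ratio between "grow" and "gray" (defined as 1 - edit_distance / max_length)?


Word 1: "grow" (length 4)
Word 2: "gray" (length 4)
One optimal edit sequence:
  1. keep 'g'
  2. keep 'r'
  3. substitute 'o' -> 'a'  (+1)
  4. substitute 'w' -> 'y'  (+1)
Edit distance = 2
Max length = max(4, 4) = 4
Similarity = 1 - 2/4
= 0.5000


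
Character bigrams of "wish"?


Word: "wish" (length 4)
Number of bigrams = 4 - 2 + 1 = 3
  Position 0: "wi"
  Position 1: "is"
  Position 2: "sh"
Bigrams = "wi", "is", "sh"


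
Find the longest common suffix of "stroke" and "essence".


Word 1: "stroke"
Word 2: "essence"
Comparing from end:
  Pos -1: 'e' == 'e'
  Pos -2: 'k' != 'c' (stop)
LCS = "e" (length 1)


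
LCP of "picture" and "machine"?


Word 1: "picture"
Word 2: "machine"
Comparing from start:
  Pos 0: 'p' != 'm' (stop)
LCP = "" (length 0)


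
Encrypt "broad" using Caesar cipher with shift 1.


Word: "broad"
Shift: 1
Each letter → (letter + shift) mod 26:
  'b' (1) + 1 = 2 → 'c'
  'r' (17) + 1 = 18 → 's'
  'o' (14) + 1 = 15 → 'p'
  'a' (0) + 1 = 1 → 'b'
  'd' (3) + 1 = 4 → 'e'
Result = "cspbe"


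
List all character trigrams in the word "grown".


Word: "grown" (length 5)
Number of trigrams = 5 - 3 + 1 = 3
  Position 0: "gro"
  Position 1: "row"
  Position 2: "own"
Trigrams = "gro", "row", "own"


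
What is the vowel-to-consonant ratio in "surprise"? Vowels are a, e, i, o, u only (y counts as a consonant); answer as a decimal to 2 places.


Word: "surprise"
Vowels (a,e,i,o,u): 3
Consonants: 5
Ratio = 3/5
= 0.60


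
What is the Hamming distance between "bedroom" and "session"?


Comparing character by character (same length = 7):
  Pos 0: 'b' vs 's' !=
  Pos 1: 'e' vs 'e' =
  Pos 2: 'd' vs 's' !=
  Pos 3: 'r' vs 's' !=
  Pos 4: 'o' vs 'i' !=
  Pos 5: 'o' vs 'o' =
  Pos 6: 'm' vs 'n' !=
Hamming distance = 5


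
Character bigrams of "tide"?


Word: "tide" (length 4)
Number of bigrams = 4 - 2 + 1 = 3
  Position 0: "ti"
  Position 1: "id"
  Position 2: "de"
Bigrams = "ti", "id", "de"


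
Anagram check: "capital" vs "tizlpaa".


Word 1: "capital" → sorted: aacilpt
Word 2: "tizlpaa" → sorted: aailptz
Same letters? aacilpt != aailptz
Anagram = No


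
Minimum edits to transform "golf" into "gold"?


Word 1: "golf" (length 4)
Word 2: "gold" (length 4)
One optimal edit sequence (insert/delete/substitute each cost 1):
  1. keep 'g'
  2. keep 'o'
  3. keep 'l'
  4. substitute 'f' -> 'd'  (+1)
Total edit operations: 1
Edit distance = 1


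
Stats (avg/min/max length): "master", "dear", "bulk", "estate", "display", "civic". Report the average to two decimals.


Lengths: "master"=6, "dear"=4, "bulk"=4, "estate"=6, "display"=7, "civic"=5
Sum = 32, Count = 6
Average = 32/6 = 5.33
= avg=5.33, min=4, max=7


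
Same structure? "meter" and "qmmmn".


Pattern of "meter": [0, 1, 2, 1, 3]
Pattern of "qmmmn": [0, 1, 1, 1, 2]
Patterns do not match
Same pattern = No


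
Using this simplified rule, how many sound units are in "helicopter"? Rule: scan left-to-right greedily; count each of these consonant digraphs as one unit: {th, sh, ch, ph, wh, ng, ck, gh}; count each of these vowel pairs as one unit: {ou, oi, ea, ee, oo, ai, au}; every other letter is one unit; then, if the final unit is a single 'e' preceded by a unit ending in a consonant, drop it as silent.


Word: "helicopter" (10 letters)
Left-to-right scan:
  1. 'h' (letter)
  2. 'e' (letter)
  3. 'l' (letter)
  4. 'i' (letter)
  5. 'c' (letter)
  6. 'o' (letter)
  7. 'p' (letter)
  8. 't' (letter)
  9. 'e' (letter)
  10. 'r' (letter)
Units from scan: 10
Sound units = 10 units


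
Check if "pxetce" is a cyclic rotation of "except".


Word: "except", Candidate: "pxetce"
Method: check if candidate is substring of word+word
"exceptexcept" contains "pxetce"? No
Is rotation = No


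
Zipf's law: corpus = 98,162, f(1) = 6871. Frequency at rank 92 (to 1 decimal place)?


Zipf's law: f(r) = f(1) / r
f(1) = 6871
f(92) = 6871 / 92
= 74.7 occurrences


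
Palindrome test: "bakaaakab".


Word: "bakaaakab"
Reversed: "bakaaakab"
Forward == Backward? bakaaakab == bakaaakab
Palindrome = Yes


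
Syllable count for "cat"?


Word: "cat"
Syllable breakdown: cat
Counting: 1 part
= 1 syllable


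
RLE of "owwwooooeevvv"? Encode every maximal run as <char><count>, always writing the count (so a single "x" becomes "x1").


String: "owwwooooeevvv"
Scanning for consecutive runs:
  'o' x 1
  'w' x 3
  'o' x 4
  'e' x 2
  'v' x 3
RLE = "o1w3o4e2v3"


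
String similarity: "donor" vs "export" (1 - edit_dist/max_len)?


Word 1: "donor" (length 5)
Word 2: "export" (length 6)
One optimal edit sequence:
  1. substitute 'd' -> 'e'  (+1)
  2. substitute 'o' -> 'x'  (+1)
  3. substitute 'n' -> 'p'  (+1)
  4. keep 'o'
  5. keep 'r'
  6. insert 't'  (+1)
Edit distance = 4
Max length = max(5, 6) = 6
Similarity = 1 - 4/6
= 0.3333


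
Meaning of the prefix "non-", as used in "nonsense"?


Prefix: non-
Example: nonsense (non- + sense)
Meaning = not


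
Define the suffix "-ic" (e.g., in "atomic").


Suffix: -ic
As in: atomic -> atom + -ic
Meaning = relating to


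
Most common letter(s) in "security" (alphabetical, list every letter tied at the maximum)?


Word: "security"
Letter counts:
  'c': 1
  'e': 1
  'i': 1
  'r': 1
  's': 1
  't': 1
  'u': 1
  'y': 1
Maximum count = 1
Most frequent = 'c', 'e', 'i', 'r', 's', 't', 'u', 'y' (1 time each)


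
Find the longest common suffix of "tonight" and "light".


Word 1: "tonight"
Word 2: "light"
Comparing from end:
  Pos -1: 't' == 't'
  Pos -2: 'h' == 'h'
  Pos -3: 'g' == 'g'
  Pos -4: 'i' == 'i'
  Pos -5: 'n' != 'l' (stop)
LCS = "ight" (length 4)


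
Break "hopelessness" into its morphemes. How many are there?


Word: "hopelessness"
Morphemes: hope + -less + -ness
Each morpheme carries meaning
= 3 morphemes


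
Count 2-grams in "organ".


Word: "organ" (length 5)
Number of 2-grams = length - 2 + 1 = 5 - 2 + 1
= 4


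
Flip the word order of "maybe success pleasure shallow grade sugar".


Original: "maybe success pleasure shallow grade sugar"
Words (1..n): maybe | success | pleasure | shallow | grade | sugar
Reversed (n..1): sugar | grade | shallow | pleasure | success | maybe
Result = "sugar grade shallow pleasure success maybe"


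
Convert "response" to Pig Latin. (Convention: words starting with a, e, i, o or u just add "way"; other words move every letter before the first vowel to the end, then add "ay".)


Word: "response"
Starts with consonant(s) → move to end, add 'ay'
Consonant cluster: "r"
Pig Latin = "esponseray"


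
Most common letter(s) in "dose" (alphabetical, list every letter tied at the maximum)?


Word: "dose"
Letter counts:
  'd': 1
  'e': 1
  'o': 1
  's': 1
Maximum count = 1
Most frequent = 'd', 'e', 'o', 's' (1 time each)


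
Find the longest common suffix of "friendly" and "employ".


Word 1: "friendly"
Word 2: "employ"
Comparing from end:
  Pos -1: 'y' == 'y'
  Pos -2: 'l' != 'o' (stop)
LCS = "y" (length 1)


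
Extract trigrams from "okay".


Word: "okay" (length 4)
Number of trigrams = 4 - 3 + 1 = 2
  Position 0: "oka"
  Position 1: "kay"
Trigrams = "oka", "kay"


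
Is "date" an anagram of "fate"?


Word 1: "fate" → sorted: aeft
Word 2: "date" → sorted: adet
Same letters? aeft != adet
Anagram = No


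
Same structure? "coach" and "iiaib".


Pattern of "coach": [0, 1, 2, 0, 3]
Pattern of "iiaib": [0, 0, 1, 0, 2]
Patterns do not match
Same pattern = No


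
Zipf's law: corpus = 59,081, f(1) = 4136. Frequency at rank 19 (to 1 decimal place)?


Zipf's law: f(r) = f(1) / r
f(1) = 4136
f(19) = 4136 / 19
= 217.7 occurrences


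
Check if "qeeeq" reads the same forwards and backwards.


Word: "qeeeq"
Reversed: "qeeeq"
Forward == Backward? qeeeq == qeeeq
Palindrome = Yes


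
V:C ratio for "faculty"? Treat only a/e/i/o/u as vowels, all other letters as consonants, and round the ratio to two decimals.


Word: "faculty"
Vowels (a,e,i,o,u): 2
Consonants: 5
Ratio = 2/5
= 0.40


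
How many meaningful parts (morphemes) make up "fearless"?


Word: "fearless"
Morphemes: fear / -less
Each morpheme carries meaning
= 2 morphemes


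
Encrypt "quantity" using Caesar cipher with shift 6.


Word: "quantity"
Shift: 6
Each letter → (letter + shift) mod 26:
  'q' (16) + 6 = 22 → 'w'
  'u' (20) + 6 = 0 → 'a'
  'a' (0) + 6 = 6 → 'g'
  'n' (13) + 6 = 19 → 't'
  't' (19) + 6 = 25 → 'z'
  'i' (8) + 6 = 14 → 'o'
  't' (19) + 6 = 25 → 'z'
  'y' (24) + 6 = 4 → 'e'
Result = "wagtzoze"


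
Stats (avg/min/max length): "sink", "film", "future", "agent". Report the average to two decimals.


Lengths: "sink"=4, "film"=4, "future"=6, "agent"=5
Sum = 19, Count = 4
Average = 19/4 = 4.75
= avg=4.75, min=4, max=6


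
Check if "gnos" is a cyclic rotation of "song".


Word: "song", Candidate: "gnos"
Method: check if candidate is substring of word+word
"songsong" contains "gnos"? No
Is rotation = No


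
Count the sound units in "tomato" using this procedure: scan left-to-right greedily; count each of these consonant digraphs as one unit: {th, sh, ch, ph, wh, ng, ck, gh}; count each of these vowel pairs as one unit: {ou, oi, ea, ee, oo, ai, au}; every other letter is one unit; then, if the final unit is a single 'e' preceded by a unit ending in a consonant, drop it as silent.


Word: "tomato" (6 letters)
Left-to-right scan:
  [1] 't' (letter)
  [2] 'o' (letter)
  [3] 'm' (letter)
  [4] 'a' (letter)
  [5] 't' (letter)
  [6] 'o' (letter)
Units from scan: 6
Sound units = 6 units


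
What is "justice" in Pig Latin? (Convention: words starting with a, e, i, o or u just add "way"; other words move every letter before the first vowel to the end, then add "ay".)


Word: "justice"
Starts with consonant(s) → move to end, add 'ay'
Consonant cluster: "j"
Pig Latin = "usticejay"


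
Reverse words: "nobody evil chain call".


Original: "nobody evil chain call"
Words (1..n): nobody | evil | chain | call
Reversed (n..1): call | chain | evil | nobody
Result = "call chain evil nobody"


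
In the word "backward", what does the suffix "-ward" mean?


Suffix: -ward
As in: backward -> back + -ward
Meaning = in the direction of


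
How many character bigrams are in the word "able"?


Word: "able" (length 4)
Number of 2-grams = length - 2 + 1 = 4 - 2 + 1
= 3


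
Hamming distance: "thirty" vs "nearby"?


Comparing character by character (same length = 6):
  Pos 0: 't' vs 'n' !=
  Pos 1: 'h' vs 'e' !=
  Pos 2: 'i' vs 'a' !=
  Pos 3: 'r' vs 'r' =
  Pos 4: 't' vs 'b' !=
  Pos 5: 'y' vs 'y' =
Hamming distance = 4


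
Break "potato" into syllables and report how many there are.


Word: "potato"
Syllable breakdown: po-ta-to
Counting: 3 parts
= 3 syllables


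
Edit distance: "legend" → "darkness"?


Word 1: "legend" (length 6)
Word 2: "darkness" (length 8)
One optimal edit sequence (insert/delete/substitute each cost 1):
  1. insert 'd'  (+1)
  2. insert 'a'  (+1)
  3. substitute 'l' -> 'r'  (+1)
  4. substitute 'e' -> 'k'  (+1)
  5. substitute 'g' -> 'n'  (+1)
  6. keep 'e'
  7. substitute 'n' -> 's'  (+1)
  8. substitute 'd' -> 's'  (+1)
Total edit operations: 7
Edit distance = 7


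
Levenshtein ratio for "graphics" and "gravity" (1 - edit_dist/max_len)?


Word 1: "graphics" (length 8)
Word 2: "gravity" (length 7)
One optimal edit sequence:
  1. keep 'g'
  2. keep 'r'
  3. keep 'a'
  4. delete 'p'  (+1)
  5. substitute 'h' -> 'v'  (+1)
  6. keep 'i'
  7. substitute 'c' -> 't'  (+1)
  8. substitute 's' -> 'y'  (+1)
Edit distance = 4
Max length = max(8, 7) = 8
Similarity = 1 - 4/8
= 0.5000


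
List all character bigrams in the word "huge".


Word: "huge" (length 4)
Number of bigrams = 4 - 2 + 1 = 3
  Position 0: "hu"
  Position 1: "ug"
  Position 2: "ge"
Bigrams = "hu", "ug", "ge"


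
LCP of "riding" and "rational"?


Word 1: "riding"
Word 2: "rational"
Comparing from start:
  Pos 0: 'r' == 'r'
  Pos 1: 'i' != 'a' (stop)
LCP = "r" (length 1)


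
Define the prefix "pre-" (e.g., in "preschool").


Prefix: pre-
As in: preschool -> pre- + school
Meaning = before


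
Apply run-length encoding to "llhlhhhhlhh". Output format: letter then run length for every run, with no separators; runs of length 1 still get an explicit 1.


String: "llhlhhhhlhh"
Scanning for consecutive runs:
  'l' x 2
  'h' x 1
  'l' x 1
  'h' x 4
  'l' x 1
  'h' x 2
RLE = "l2h1l1h4l1h2"


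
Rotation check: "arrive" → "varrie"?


Word: "arrive", Candidate: "varrie"
Method: check if candidate is substring of word+word
"arrivearrive" contains "varrie"? No
Is rotation = No


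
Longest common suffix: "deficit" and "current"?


Word 1: "deficit"
Word 2: "current"
Comparing from end:
  Pos -1: 't' == 't'
  Pos -2: 'i' != 'n' (stop)
LCS = "t" (length 1)


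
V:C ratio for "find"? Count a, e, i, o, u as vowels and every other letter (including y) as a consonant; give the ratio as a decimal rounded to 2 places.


Word: "find"
Vowels (a,e,i,o,u): 1
Consonants: 3
Ratio = 1/3
= 0.33


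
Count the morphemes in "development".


Word: "development"
Morphemes: develop | -ment
Each morpheme carries meaning
= 2 morphemes


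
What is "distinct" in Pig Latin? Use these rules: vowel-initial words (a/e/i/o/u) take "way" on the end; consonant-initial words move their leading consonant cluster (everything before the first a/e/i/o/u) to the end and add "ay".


Word: "distinct"
Starts with consonant(s) → move to end, add 'ay'
Consonant cluster: "d"
Pig Latin = "istinctday"


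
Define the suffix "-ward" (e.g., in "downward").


Suffix: -ward
Example: downward (down + -ward)
Meaning = in the direction of


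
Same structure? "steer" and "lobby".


Pattern of "steer": [0, 1, 2, 2, 3]
Pattern of "lobby": [0, 1, 2, 2, 3]
Patterns match
Same pattern = Yes


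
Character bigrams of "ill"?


Word: "ill" (length 3)
Number of bigrams = 3 - 2 + 1 = 2
  Position 0: "il"
  Position 1: "ll"
Bigrams = "il", "ll"


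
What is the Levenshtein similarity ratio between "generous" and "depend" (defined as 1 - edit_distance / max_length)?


Word 1: "generous" (length 8)
Word 2: "depend" (length 6)
One optimal edit sequence:
  1. substitute 'g' -> 'd'  (+1)
  2. keep 'e'
  3. substitute 'n' -> 'p'  (+1)
  4. keep 'e'
  5. delete 'r'  (+1)
  6. delete 'o'  (+1)
  7. substitute 'u' -> 'n'  (+1)
  8. substitute 's' -> 'd'  (+1)
Edit distance = 6
Max length = max(8, 6) = 8
Similarity = 1 - 6/8
= 0.2500


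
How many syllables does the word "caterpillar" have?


Word: "caterpillar"
Syllable breakdown: cat-er-pil-lar
Counting: 4 parts
= 4 syllables


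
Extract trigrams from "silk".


Word: "silk" (length 4)
Number of trigrams = 4 - 3 + 1 = 2
  Position 0: "sil"
  Position 1: "ilk"
Trigrams = "sil", "ilk"


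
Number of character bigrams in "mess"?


Word: "mess" (length 4)
Number of 2-grams = length - 2 + 1 = 4 - 2 + 1
= 3


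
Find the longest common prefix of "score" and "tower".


Word 1: "score"
Word 2: "tower"
Comparing from start:
  Pos 0: 's' != 't' (stop)
LCP = "" (length 0)


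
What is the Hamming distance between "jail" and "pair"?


Comparing character by character (same length = 4):
  Pos 0: 'j' vs 'p' !=
  Pos 1: 'a' vs 'a' =
  Pos 2: 'i' vs 'i' =
  Pos 3: 'l' vs 'r' !=
Hamming distance = 2


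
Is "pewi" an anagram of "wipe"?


Word 1: "wipe" → sorted: eipw
Word 2: "pewi" → sorted: eipw
Same letters? eipw == eipw
Anagram = Yes


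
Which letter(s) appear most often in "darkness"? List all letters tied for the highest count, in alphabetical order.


Word: "darkness"
Letter counts:
  'a': 1
  'd': 1
  'e': 1
  'k': 1
  'n': 1
  'r': 1
  's': 2
Maximum count = 2
Most frequent = 's' (2 times each)


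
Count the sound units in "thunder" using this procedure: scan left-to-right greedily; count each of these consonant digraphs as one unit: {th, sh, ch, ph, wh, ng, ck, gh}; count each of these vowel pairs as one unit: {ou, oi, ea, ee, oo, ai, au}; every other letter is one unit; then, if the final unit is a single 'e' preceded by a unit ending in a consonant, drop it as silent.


Word: "thunder" (7 letters)
Left-to-right scan:
  (1) 'th' (digraph)
  (2) 'u' (letter)
  (3) 'n' (letter)
  (4) 'd' (letter)
  (5) 'e' (letter)
  (6) 'r' (letter)
Units from scan: 6
Sound units = 6 units


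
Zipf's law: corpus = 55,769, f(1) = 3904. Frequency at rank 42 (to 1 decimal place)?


Zipf's law: f(r) = f(1) / r
f(1) = 3904
f(42) = 3904 / 42
= 93.0 occurrences


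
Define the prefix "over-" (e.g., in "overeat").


Prefix: over-
Example: overeat (over- + eat)
Meaning = excessive


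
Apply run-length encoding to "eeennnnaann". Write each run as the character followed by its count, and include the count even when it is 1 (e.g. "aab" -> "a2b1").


String: "eeennnnaann"
Scanning for consecutive runs:
  'e' x 3
  'n' x 4
  'a' x 2
  'n' x 2
RLE = "e3n4a2n2"


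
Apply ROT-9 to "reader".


Word: "reader"
Shift: 9
Each letter → (letter + shift) mod 26:
  'r' (17) + 9 = 0 → 'a'
  'e' (4) + 9 = 13 → 'n'
  'a' (0) + 9 = 9 → 'j'
  'd' (3) + 9 = 12 → 'm'
  'e' (4) + 9 = 13 → 'n'
  'r' (17) + 9 = 0 → 'a'
Result = "anjmna"


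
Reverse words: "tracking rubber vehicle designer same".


Original: "tracking rubber vehicle designer same"
Words (1..n): tracking | rubber | vehicle | designer | same
Reversed (n..1): same | designer | vehicle | rubber | tracking
Result = "same designer vehicle rubber tracking"


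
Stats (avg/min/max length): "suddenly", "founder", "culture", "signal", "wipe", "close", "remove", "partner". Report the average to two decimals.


Lengths: "suddenly"=8, "founder"=7, "culture"=7, "signal"=6, "wipe"=4, "close"=5, "remove"=6, "partner"=7
Sum = 50, Count = 8
Average = 50/8 = 6.25
= avg=6.25, min=4, max=8


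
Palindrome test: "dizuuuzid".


Word: "dizuuuzid"
Reversed: "dizuuuzid"
Forward == Backward? dizuuuzid == dizuuuzid
Palindrome = Yes


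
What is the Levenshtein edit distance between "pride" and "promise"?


Word 1: "pride" (length 5)
Word 2: "promise" (length 7)
One optimal edit sequence (insert/delete/substitute each cost 1):
  1. keep 'p'
  2. keep 'r'
  3. insert 'o'  (+1)
  4. insert 'm'  (+1)
  5. keep 'i'
  6. substitute 'd' -> 's'  (+1)
  7. keep 'e'
Total edit operations: 3
Edit distance = 3


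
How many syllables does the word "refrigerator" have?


Word: "refrigerator"
Syllable breakdown: re-frig-er-a-tor
Counting: 5 parts
= 5 syllables


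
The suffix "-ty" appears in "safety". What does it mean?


Suffix: -ty
Example: safety = safe + -ty
Meaning = quality of


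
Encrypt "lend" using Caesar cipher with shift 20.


Word: "lend"
Shift: 20
Each letter → (letter + shift) mod 26:
  'l' (11) + 20 = 5 → 'f'
  'e' (4) + 20 = 24 → 'y'
  'n' (13) + 20 = 7 → 'h'
  'd' (3) + 20 = 23 → 'x'
Result = "fyhx"


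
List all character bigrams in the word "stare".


Word: "stare" (length 5)
Number of bigrams = 5 - 2 + 1 = 4
  Position 0: "st"
  Position 1: "ta"
  Position 2: "ar"
  Position 3: "re"
Bigrams = "st", "ta", "ar", "re"


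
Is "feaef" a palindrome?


Word: "feaef"
Reversed: "feaef"
Forward == Backward? feaef == feaef
Palindrome = Yes


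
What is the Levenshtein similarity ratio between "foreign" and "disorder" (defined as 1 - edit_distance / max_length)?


Word 1: "foreign" (length 7)
Word 2: "disorder" (length 8)
One optimal edit sequence:
  1. insert 'd'  (+1)
  2. insert 'i'  (+1)
  3. substitute 'f' -> 's'  (+1)
  4. keep 'o'
  5. keep 'r'
  6. delete 'e'  (+1)
  7. substitute 'i' -> 'd'  (+1)
  8. substitute 'g' -> 'e'  (+1)
  9. substitute 'n' -> 'r'  (+1)
Edit distance = 7
Max length = max(7, 8) = 8
Similarity = 1 - 7/8
= 0.1250
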